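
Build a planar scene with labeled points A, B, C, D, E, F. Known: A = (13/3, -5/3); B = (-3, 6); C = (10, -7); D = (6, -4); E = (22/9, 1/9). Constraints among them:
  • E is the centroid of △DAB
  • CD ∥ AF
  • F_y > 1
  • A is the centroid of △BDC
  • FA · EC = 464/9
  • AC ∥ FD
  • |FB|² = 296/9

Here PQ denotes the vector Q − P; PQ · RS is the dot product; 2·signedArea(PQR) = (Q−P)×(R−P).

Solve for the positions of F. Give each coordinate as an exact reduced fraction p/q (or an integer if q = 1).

1. F_x = 1/3  [AC ∥ FD ∩ CD ∥ AF]
2. F_y = 4/3  [AC ∥ FD ∩ CD ∥ AF]
   → F = (1/3, 4/3)

F = (1/3, 4/3)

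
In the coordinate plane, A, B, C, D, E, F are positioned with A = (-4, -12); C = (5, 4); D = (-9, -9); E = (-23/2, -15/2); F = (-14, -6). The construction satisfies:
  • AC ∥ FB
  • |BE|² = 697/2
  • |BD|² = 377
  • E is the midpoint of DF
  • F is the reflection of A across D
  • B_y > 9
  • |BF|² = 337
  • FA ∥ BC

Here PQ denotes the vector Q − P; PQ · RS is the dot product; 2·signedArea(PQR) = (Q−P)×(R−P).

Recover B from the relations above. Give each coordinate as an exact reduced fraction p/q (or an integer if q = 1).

1. B_x = -5  [FA ∥ BC ∩ AC ∥ FB]
2. B_y = 10  [FA ∥ BC ∩ AC ∥ FB]
   → B = (-5, 10)

B = (-5, 10)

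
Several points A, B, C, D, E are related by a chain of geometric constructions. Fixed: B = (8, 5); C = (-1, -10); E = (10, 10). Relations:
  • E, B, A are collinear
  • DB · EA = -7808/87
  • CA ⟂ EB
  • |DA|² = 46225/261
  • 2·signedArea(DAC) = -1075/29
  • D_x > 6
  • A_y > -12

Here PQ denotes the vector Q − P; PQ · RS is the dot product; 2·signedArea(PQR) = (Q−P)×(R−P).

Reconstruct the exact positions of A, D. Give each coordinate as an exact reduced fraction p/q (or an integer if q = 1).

A = (46/29, -320/29)
D = (568/87, 115/87)

1. A_x = 46/29  [E, B, A are collinear ∩ CA ⟂ EB]
2. A_y = -320/29  [E, B, A are collinear ∩ CA ⟂ EB]
   → A = (46/29, -320/29)
3. D_x = 568/87  [line -30/29·x + -75/29·y + 295/29 = 0 ∩ |DA|² = 46225/261]
4. D_y = 115/87  [line -30/29·x + -75/29·y + 295/29 = 0 ∩ |DA|² = 46225/261]
   → D = (568/87, 115/87)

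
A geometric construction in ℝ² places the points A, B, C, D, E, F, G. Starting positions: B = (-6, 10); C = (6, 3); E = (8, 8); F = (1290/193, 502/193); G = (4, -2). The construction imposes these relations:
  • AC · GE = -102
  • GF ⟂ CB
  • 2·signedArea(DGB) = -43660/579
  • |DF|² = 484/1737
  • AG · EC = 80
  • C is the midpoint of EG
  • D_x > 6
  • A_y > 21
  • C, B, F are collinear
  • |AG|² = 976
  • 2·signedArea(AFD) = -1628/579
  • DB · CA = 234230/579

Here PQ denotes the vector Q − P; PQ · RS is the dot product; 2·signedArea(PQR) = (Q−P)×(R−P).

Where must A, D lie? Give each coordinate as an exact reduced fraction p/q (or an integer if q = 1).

1. A_x = -16  [line 2·x + 5·y + -78 = 0 ∩ |AG|² = 976]
2. A_y = 22  [line 2·x + 5·y + -78 = 0 ∩ |AG|² = 976]
   → A = (-16, 22)
3. D_x = 1202/193  [2·signedArea(DGB) = -43660/579 ∩ DB · CA = 234230/579]
4. D_y = 1660/579  [2·signedArea(DGB) = -43660/579 ∩ DB · CA = 234230/579]
   → D = (1202/193, 1660/579)

A = (-16, 22)
D = (1202/193, 1660/579)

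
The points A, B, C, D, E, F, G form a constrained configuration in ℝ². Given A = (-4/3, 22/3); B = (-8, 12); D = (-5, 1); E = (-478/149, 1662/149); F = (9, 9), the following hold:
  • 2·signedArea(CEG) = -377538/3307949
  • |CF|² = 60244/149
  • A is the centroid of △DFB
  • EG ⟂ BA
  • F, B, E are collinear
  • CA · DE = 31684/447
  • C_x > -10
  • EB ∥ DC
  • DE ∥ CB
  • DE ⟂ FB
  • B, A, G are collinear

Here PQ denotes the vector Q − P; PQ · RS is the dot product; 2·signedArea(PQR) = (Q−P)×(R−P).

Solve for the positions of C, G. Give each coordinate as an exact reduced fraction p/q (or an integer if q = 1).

1. C_x = -1459/149  [DE ∥ CB ∩ EB ∥ DC]
2. C_y = 275/149  [DE ∥ CB ∩ EB ∥ DC]
   → C = (-1459/149, 275/149)
3. G_x = -97388/22201  [B, A, G are collinear ∩ EG ⟂ BA]
4. G_y = 210258/22201  [B, A, G are collinear ∩ EG ⟂ BA]
   → G = (-97388/22201, 210258/22201)

C = (-1459/149, 275/149)
G = (-97388/22201, 210258/22201)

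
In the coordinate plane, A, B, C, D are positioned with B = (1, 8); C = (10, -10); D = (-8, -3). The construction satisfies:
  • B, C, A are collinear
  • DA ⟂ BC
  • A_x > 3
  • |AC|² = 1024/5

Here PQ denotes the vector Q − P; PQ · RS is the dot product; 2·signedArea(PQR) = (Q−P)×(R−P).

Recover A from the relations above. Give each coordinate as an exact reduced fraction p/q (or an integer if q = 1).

1. A_x = 18/5  [B, C, A are collinear ∩ DA ⟂ BC]
2. A_y = 14/5  [B, C, A are collinear ∩ DA ⟂ BC]
   → A = (18/5, 14/5)

A = (18/5, 14/5)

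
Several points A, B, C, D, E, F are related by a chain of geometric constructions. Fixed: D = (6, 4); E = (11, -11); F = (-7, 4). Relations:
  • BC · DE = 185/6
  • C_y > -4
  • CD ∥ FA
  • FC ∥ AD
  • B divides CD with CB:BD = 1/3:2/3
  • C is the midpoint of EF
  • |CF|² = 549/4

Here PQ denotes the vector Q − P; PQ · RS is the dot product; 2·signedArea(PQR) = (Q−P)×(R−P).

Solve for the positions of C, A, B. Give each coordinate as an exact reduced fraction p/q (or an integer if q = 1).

A = (-3, 23/2)
B = (10/3, -1)
C = (2, -7/2)

1. C_x = 2  [C is the midpoint of EF]
2. C_y = -7/2  [C is the midpoint of EF]
   → C = (2, -7/2)
3. A_x = -3  [FC ∥ AD ∩ CD ∥ FA]
4. A_y = 23/2  [FC ∥ AD ∩ CD ∥ FA]
   → A = (-3, 23/2)
5. B_x = 10/3  [B divides CD with CB:BD = 1/3:2/3]
6. B_y = -1  [B divides CD with CB:BD = 1/3:2/3]
   → B = (10/3, -1)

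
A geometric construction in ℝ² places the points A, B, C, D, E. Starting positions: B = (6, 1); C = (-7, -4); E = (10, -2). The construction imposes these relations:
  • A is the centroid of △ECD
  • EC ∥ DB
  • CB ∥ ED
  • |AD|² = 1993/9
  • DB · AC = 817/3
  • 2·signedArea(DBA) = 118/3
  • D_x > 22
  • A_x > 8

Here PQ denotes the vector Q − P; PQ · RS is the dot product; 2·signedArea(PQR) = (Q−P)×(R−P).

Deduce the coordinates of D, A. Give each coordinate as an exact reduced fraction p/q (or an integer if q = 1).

1. D_x = 23  [EC ∥ DB ∩ CB ∥ ED]
2. D_y = 3  [EC ∥ DB ∩ CB ∥ ED]
   → D = (23, 3)
3. A_x = 26/3  [A is the centroid of △ECD]
4. A_y = -1  [A is the centroid of △ECD]
   → A = (26/3, -1)

A = (26/3, -1)
D = (23, 3)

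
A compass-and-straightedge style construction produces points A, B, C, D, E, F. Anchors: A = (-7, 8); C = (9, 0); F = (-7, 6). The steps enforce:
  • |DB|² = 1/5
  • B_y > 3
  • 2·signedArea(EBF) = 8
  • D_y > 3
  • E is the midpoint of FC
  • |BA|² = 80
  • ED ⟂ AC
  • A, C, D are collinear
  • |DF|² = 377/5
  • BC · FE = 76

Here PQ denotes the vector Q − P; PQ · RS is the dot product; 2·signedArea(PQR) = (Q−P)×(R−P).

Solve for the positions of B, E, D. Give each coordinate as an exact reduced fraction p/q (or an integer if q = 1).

1. E_x = 1  [E is the midpoint of FC]
2. E_y = 3  [E is the midpoint of FC]
   → E = (1, 3)
3. D_x = 7/5  [A, C, D are collinear ∩ ED ⟂ AC]
4. D_y = 19/5  [A, C, D are collinear ∩ ED ⟂ AC]
   → D = (7/5, 19/5)
5. B_x = 1  [BC · FE = 76 ∩ 2·signedArea(EBF) = 8]
6. B_y = 4  [BC · FE = 76 ∩ 2·signedArea(EBF) = 8]
   → B = (1, 4)

B = (1, 4)
D = (7/5, 19/5)
E = (1, 3)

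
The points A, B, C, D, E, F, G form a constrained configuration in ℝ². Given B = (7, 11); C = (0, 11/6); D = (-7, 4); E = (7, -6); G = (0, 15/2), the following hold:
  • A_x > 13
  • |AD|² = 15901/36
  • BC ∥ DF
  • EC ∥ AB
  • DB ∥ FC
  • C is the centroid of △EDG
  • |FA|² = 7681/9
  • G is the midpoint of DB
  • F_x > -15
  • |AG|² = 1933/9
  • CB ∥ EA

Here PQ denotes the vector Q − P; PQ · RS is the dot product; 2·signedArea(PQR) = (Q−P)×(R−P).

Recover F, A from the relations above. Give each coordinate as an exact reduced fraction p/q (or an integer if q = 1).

A = (14, 19/6)
F = (-14, -31/6)

1. F_x = -14  [DB ∥ FC ∩ BC ∥ DF]
2. F_y = -31/6  [DB ∥ FC ∩ BC ∥ DF]
   → F = (-14, -31/6)
3. A_x = 14  [EC ∥ AB ∩ CB ∥ EA]
4. A_y = 19/6  [EC ∥ AB ∩ CB ∥ EA]
   → A = (14, 19/6)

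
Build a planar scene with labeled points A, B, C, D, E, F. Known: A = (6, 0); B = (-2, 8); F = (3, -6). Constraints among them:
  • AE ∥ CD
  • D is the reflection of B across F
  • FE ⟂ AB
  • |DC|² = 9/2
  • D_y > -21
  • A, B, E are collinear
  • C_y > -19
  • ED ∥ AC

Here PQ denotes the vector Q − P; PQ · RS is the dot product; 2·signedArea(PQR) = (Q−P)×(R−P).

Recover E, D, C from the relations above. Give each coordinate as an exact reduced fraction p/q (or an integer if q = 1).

1. E_x = 15/2  [A, B, E are collinear ∩ FE ⟂ AB]
2. E_y = -3/2  [A, B, E are collinear ∩ FE ⟂ AB]
   → E = (15/2, -3/2)
3. D_x = 8  [D is the reflection of B across F]
4. D_y = -20  [D is the reflection of B across F]
   → D = (8, -20)
5. C_x = 13/2  [AE ∥ CD ∩ ED ∥ AC]
6. C_y = -37/2  [AE ∥ CD ∩ ED ∥ AC]
   → C = (13/2, -37/2)

C = (13/2, -37/2)
D = (8, -20)
E = (15/2, -3/2)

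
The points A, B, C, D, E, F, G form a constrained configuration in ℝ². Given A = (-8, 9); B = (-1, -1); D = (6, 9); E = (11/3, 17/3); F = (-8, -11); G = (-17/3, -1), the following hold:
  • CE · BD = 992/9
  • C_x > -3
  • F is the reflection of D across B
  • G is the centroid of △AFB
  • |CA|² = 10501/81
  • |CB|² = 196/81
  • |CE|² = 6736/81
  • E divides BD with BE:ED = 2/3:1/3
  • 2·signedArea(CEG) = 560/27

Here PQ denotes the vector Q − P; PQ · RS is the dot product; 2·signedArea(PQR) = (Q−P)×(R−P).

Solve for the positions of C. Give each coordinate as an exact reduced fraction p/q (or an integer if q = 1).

C = (-23/9, -1)

1. C_x = -23/9  [2·signedArea(CEG) = 560/27 ∩ CE · BD = 992/9]
2. C_y = -1  [2·signedArea(CEG) = 560/27 ∩ CE · BD = 992/9]
   → C = (-23/9, -1)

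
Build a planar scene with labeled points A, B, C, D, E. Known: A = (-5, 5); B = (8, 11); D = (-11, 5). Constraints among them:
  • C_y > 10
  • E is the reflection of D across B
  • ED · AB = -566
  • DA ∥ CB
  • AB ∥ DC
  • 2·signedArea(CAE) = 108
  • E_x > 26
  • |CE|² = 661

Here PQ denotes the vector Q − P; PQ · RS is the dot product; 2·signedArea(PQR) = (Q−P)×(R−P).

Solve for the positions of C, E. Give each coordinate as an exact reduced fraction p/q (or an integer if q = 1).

C = (2, 11)
E = (27, 17)

1. C_x = 2  [DA ∥ CB ∩ AB ∥ DC]
2. C_y = 11  [DA ∥ CB ∩ AB ∥ DC]
   → C = (2, 11)
3. E_x = 27  [E is the reflection of D across B]
4. E_y = 17  [E is the reflection of D across B]
   → E = (27, 17)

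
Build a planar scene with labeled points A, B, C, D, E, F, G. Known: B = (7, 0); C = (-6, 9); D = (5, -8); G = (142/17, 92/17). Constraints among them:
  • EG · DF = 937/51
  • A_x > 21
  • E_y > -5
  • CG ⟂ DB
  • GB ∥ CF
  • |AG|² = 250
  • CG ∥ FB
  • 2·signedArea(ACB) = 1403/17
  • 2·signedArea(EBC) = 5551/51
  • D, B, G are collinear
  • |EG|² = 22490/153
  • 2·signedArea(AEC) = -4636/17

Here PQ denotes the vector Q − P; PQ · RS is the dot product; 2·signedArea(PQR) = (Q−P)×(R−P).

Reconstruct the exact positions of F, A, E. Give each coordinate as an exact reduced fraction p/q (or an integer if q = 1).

A = (363/17, -61/17)
E = (15/17, -211/51)
F = (-125/17, 61/17)

1. F_x = -125/17  [CG ∥ FB ∩ GB ∥ CF]
2. F_y = 61/17  [CG ∥ FB ∩ GB ∥ CF]
   → F = (-125/17, 61/17)
3. A_x = 363/17  [line 9·x + 13·y + -2474/17 = 0 ∩ |AG|² = 250]
4. A_y = -61/17  [line 9·x + 13·y + -2474/17 = 0 ∩ |AG|² = 250]
   → A = (363/17, -61/17)
5. E_x = 15/17  [2·signedArea(EBC) = 5551/51 ∩ 2·signedArea(AEC) = -4636/17]
6. E_y = -211/51  [2·signedArea(EBC) = 5551/51 ∩ 2·signedArea(AEC) = -4636/17]
   → E = (15/17, -211/51)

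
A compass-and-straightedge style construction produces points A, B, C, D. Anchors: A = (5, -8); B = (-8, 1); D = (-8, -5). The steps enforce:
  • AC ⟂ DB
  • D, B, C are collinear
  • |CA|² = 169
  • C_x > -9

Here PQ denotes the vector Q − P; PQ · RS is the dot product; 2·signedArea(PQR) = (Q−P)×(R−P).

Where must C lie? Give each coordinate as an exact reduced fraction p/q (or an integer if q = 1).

C = (-8, -8)

1. C_x = -8  [D, B, C are collinear ∩ AC ⟂ DB]
2. C_y = -8  [D, B, C are collinear ∩ AC ⟂ DB]
   → C = (-8, -8)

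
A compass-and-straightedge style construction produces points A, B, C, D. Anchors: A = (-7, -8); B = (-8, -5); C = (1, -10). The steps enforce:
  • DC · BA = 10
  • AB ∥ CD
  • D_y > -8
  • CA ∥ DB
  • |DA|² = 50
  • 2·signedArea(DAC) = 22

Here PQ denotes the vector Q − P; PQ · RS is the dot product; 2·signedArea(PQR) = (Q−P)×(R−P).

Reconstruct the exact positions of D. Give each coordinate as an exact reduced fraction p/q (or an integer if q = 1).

D = (0, -7)

1. D_x = 0  [CA ∥ DB ∩ AB ∥ CD]
2. D_y = -7  [CA ∥ DB ∩ AB ∥ CD]
   → D = (0, -7)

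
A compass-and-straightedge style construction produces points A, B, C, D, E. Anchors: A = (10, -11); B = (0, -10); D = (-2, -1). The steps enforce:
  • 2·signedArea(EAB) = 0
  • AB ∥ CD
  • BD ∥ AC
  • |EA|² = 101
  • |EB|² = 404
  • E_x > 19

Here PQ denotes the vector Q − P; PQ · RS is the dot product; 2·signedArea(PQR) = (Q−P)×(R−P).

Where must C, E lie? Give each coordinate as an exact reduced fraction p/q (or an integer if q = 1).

1. C_x = 8  [AB ∥ CD ∩ BD ∥ AC]
2. C_y = -2  [AB ∥ CD ∩ BD ∥ AC]
   → C = (8, -2)
3. E_x = 20  [line -1·x + -10·y + -100 = 0 ∩ |EA|² = 101]
4. E_y = -12  [line -1·x + -10·y + -100 = 0 ∩ |EA|² = 101]
   → E = (20, -12)

C = (8, -2)
E = (20, -12)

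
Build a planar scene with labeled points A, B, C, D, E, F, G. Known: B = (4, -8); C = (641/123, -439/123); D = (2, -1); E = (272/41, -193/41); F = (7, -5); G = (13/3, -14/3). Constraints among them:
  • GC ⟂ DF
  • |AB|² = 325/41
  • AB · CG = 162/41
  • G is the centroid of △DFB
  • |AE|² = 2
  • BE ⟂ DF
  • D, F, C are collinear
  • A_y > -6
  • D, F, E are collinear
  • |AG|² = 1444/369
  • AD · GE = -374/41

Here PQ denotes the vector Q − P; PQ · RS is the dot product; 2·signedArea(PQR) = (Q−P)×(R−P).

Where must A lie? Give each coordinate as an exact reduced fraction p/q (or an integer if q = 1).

A = (241/41, -242/41)

1. A_x = 241/41  [AB · CG = 162/41 ∩ AD · GE = -374/41]
2. A_y = -242/41  [AB · CG = 162/41 ∩ AD · GE = -374/41]
   → A = (241/41, -242/41)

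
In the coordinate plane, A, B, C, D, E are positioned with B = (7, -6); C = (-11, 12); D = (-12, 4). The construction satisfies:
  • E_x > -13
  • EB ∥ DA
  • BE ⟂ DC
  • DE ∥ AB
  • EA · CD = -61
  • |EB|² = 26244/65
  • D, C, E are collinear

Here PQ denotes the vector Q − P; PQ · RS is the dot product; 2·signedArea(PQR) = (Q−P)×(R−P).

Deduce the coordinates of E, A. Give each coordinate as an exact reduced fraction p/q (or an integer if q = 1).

1. E_x = -841/65  [D, C, E are collinear ∩ BE ⟂ DC]
2. E_y = -228/65  [D, C, E are collinear ∩ BE ⟂ DC]
   → E = (-841/65, -228/65)
3. A_x = 516/65  [DE ∥ AB ∩ EB ∥ DA]
4. A_y = 98/65  [DE ∥ AB ∩ EB ∥ DA]
   → A = (516/65, 98/65)

A = (516/65, 98/65)
E = (-841/65, -228/65)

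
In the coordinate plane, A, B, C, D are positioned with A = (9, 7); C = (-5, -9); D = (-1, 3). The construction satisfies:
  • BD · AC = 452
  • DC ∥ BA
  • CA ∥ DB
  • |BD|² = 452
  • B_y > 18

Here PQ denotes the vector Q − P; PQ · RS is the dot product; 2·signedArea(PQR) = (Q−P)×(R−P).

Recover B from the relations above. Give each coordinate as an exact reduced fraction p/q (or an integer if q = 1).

B = (13, 19)

1. B_x = 13  [DC ∥ BA ∩ CA ∥ DB]
2. B_y = 19  [DC ∥ BA ∩ CA ∥ DB]
   → B = (13, 19)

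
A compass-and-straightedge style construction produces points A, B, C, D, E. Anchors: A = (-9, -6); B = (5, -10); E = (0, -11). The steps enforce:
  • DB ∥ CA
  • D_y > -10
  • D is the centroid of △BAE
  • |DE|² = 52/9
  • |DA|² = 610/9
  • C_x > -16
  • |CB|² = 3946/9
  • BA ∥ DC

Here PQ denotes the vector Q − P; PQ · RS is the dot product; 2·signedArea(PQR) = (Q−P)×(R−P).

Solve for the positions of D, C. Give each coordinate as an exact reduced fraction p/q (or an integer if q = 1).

1. D_x = -4/3  [D is the centroid of △BAE]
2. D_y = -9  [D is the centroid of △BAE]
   → D = (-4/3, -9)
3. C_x = -46/3  [DB ∥ CA ∩ BA ∥ DC]
4. C_y = -5  [DB ∥ CA ∩ BA ∥ DC]
   → C = (-46/3, -5)

C = (-46/3, -5)
D = (-4/3, -9)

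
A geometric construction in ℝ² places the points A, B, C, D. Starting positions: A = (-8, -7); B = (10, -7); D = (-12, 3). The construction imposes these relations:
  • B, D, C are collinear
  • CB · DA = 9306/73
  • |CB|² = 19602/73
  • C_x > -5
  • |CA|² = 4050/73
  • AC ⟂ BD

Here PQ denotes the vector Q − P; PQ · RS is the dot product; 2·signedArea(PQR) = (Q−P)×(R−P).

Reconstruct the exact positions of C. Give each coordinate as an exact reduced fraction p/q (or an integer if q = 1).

C = (-359/73, -16/73)

1. C_x = -359/73  [B, D, C are collinear ∩ AC ⟂ BD]
2. C_y = -16/73  [B, D, C are collinear ∩ AC ⟂ BD]
   → C = (-359/73, -16/73)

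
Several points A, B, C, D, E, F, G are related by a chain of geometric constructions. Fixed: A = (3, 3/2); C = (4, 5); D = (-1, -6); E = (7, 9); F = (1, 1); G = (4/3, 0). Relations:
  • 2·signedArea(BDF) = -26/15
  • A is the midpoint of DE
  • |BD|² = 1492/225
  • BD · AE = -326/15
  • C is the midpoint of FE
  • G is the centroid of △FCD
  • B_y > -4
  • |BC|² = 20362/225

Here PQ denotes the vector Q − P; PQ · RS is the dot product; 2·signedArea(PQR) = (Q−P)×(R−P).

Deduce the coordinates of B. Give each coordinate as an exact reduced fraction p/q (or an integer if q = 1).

B = (-1/15, -18/5)

1. B_x = -1/15  [2·signedArea(BDF) = -26/15 ∩ BD · AE = -326/15]
2. B_y = -18/5  [2·signedArea(BDF) = -26/15 ∩ BD · AE = -326/15]
   → B = (-1/15, -18/5)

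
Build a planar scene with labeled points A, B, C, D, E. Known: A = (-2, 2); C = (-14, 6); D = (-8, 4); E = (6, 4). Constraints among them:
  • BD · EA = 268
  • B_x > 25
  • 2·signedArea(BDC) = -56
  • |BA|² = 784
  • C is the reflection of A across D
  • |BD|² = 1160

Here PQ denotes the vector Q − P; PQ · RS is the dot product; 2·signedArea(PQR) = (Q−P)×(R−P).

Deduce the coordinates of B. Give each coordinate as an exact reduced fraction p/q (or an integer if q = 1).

1. B_x = 26  [BD · EA = 268 ∩ 2·signedArea(BDC) = -56]
2. B_y = 2  [BD · EA = 268 ∩ 2·signedArea(BDC) = -56]
   → B = (26, 2)

B = (26, 2)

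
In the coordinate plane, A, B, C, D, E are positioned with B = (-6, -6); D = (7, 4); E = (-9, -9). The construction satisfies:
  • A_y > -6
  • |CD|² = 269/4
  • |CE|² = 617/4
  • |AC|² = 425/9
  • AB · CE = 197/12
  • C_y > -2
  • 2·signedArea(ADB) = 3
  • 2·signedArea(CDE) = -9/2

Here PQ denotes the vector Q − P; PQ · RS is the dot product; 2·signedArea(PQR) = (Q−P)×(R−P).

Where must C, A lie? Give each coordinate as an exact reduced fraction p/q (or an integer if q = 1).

1. C_x = 1/2  [line 13·x + -16·y + -45/2 = 0 ∩ |CE|² = 617/4]
2. C_y = -1  [line 13·x + -16·y + -45/2 = 0 ∩ |CE|² = 617/4]
   → C = (1/2, -1)
3. A_x = -29/6  [2·signedArea(ADB) = 3 ∩ AB · CE = 197/12]
4. A_y = -16/3  [2·signedArea(ADB) = 3 ∩ AB · CE = 197/12]
   → A = (-29/6, -16/3)

A = (-29/6, -16/3)
C = (1/2, -1)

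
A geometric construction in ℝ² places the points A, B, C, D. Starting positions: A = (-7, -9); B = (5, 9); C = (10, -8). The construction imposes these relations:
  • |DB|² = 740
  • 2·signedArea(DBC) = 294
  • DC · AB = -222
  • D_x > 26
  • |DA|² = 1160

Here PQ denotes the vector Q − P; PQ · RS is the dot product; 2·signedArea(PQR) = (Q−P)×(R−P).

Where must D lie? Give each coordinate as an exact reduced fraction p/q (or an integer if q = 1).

D = (27, -7)

1. D_x = 27  [2·signedArea(DBC) = 294 ∩ DC · AB = -222]
2. D_y = -7  [2·signedArea(DBC) = 294 ∩ DC · AB = -222]
   → D = (27, -7)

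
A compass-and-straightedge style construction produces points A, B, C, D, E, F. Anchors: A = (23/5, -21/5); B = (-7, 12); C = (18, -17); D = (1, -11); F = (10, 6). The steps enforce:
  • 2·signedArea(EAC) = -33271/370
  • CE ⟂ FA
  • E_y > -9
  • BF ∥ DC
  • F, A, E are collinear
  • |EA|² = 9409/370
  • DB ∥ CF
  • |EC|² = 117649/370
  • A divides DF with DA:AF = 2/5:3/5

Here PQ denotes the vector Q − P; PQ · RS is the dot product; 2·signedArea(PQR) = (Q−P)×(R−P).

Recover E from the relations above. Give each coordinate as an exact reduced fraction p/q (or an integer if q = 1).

E = (829/370, -3203/370)

1. E_x = 829/370  [F, A, E are collinear ∩ CE ⟂ FA]
2. E_y = -3203/370  [F, A, E are collinear ∩ CE ⟂ FA]
   → E = (829/370, -3203/370)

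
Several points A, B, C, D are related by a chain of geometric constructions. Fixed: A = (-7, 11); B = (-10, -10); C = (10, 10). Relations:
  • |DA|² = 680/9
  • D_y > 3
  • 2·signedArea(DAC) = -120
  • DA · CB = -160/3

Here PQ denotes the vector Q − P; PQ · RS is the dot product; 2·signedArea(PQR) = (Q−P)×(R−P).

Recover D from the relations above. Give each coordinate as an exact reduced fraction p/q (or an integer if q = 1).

D = (-7/3, 11/3)

1. D_x = -7/3  [2·signedArea(DAC) = -120 ∩ DA · CB = -160/3]
2. D_y = 11/3  [2·signedArea(DAC) = -120 ∩ DA · CB = -160/3]
   → D = (-7/3, 11/3)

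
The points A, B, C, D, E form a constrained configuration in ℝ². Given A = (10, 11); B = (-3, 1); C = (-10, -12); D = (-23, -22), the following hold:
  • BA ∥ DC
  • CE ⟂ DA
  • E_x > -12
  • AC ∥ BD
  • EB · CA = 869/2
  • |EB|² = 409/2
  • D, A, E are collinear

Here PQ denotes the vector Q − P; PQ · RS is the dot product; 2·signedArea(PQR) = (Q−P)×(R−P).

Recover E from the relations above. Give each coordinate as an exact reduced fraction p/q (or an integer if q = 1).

E = (-23/2, -21/2)

1. E_x = -23/2  [D, A, E are collinear ∩ CE ⟂ DA]
2. E_y = -21/2  [D, A, E are collinear ∩ CE ⟂ DA]
   → E = (-23/2, -21/2)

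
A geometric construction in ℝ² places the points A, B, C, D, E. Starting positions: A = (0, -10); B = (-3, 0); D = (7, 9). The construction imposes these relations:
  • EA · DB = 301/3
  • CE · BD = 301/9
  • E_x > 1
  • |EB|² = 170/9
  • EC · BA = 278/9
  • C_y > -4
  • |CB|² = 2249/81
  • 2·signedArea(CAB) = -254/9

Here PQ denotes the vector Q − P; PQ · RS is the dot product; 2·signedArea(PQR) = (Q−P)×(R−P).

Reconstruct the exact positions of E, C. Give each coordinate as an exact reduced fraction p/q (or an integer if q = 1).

1. E_x = 4/3  [line 10·x + 9·y + -31/3 = 0 ∩ |EB|² = 170/9]
2. E_y = -1/3  [line 10·x + 9·y + -31/3 = 0 ∩ |EB|² = 170/9]
   → E = (4/3, -1/3)
3. C_x = 8/9  [CE · BD = 301/9 ∩ EC · BA = 278/9]
4. C_y = -32/9  [CE · BD = 301/9 ∩ EC · BA = 278/9]
   → C = (8/9, -32/9)

C = (8/9, -32/9)
E = (4/3, -1/3)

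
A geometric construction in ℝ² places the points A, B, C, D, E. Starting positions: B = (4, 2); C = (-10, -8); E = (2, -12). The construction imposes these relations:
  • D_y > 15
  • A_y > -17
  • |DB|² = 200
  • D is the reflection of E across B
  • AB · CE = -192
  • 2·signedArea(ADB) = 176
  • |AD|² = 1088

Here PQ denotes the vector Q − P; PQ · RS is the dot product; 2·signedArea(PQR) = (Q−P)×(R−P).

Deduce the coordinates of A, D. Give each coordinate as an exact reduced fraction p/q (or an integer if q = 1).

A = (14, -16)
D = (6, 16)

1. D_x = 6  [D is the reflection of E across B]
2. D_y = 16  [D is the reflection of E across B]
   → D = (6, 16)
3. A_x = 14  [AB · CE = -192 ∩ 2·signedArea(ADB) = 176]
4. A_y = -16  [AB · CE = -192 ∩ 2·signedArea(ADB) = 176]
   → A = (14, -16)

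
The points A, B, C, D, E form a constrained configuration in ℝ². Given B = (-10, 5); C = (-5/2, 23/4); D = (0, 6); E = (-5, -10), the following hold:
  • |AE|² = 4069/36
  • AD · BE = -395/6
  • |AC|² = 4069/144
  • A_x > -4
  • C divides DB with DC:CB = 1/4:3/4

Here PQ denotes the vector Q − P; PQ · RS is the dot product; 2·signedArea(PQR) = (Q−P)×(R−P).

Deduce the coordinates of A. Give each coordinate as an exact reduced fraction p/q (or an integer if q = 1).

1. A_x = -10/3  [line -5·x + 15·y + -145/6 = 0 ∩ |AE|² = 4069/36]
2. A_y = 1/2  [line -5·x + 15·y + -145/6 = 0 ∩ |AE|² = 4069/36]
   → A = (-10/3, 1/2)

A = (-10/3, 1/2)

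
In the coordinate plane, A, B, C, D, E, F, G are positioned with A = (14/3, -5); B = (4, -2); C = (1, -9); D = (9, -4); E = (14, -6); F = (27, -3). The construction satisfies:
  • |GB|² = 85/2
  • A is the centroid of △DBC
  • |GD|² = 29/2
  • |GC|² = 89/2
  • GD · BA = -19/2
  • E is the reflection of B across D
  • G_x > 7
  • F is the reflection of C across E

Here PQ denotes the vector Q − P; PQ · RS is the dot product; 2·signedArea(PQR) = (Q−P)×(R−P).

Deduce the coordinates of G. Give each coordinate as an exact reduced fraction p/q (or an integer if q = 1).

1. G_x = 15/2  [line -2/3·x + 3·y + 55/2 = 0 ∩ |GC|² = 89/2]
2. G_y = -15/2  [line -2/3·x + 3·y + 55/2 = 0 ∩ |GC|² = 89/2]
   → G = (15/2, -15/2)

G = (15/2, -15/2)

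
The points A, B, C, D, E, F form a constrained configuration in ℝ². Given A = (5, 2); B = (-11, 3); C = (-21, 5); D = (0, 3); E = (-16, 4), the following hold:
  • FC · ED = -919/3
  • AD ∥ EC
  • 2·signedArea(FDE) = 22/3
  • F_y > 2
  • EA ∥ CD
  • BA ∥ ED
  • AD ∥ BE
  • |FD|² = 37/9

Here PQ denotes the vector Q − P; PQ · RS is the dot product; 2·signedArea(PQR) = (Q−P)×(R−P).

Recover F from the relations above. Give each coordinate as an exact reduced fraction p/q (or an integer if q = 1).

1. F_x = -2  [2·signedArea(FDE) = 22/3 ∩ FC · ED = -919/3]
2. F_y = 8/3  [2·signedArea(FDE) = 22/3 ∩ FC · ED = -919/3]
   → F = (-2, 8/3)

F = (-2, 8/3)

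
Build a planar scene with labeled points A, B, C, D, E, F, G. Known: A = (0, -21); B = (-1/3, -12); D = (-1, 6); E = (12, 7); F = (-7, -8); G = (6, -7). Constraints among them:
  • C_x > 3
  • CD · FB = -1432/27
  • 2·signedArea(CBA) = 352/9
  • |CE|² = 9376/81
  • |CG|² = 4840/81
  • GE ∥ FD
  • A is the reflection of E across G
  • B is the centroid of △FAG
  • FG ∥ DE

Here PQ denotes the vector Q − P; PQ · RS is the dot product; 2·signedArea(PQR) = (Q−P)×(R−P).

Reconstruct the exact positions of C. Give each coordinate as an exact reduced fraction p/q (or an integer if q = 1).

C = (32/9, 1/3)

1. C_x = 32/9  [CD · FB = -1432/27 ∩ 2·signedArea(CBA) = 352/9]
2. C_y = 1/3  [CD · FB = -1432/27 ∩ 2·signedArea(CBA) = 352/9]
   → C = (32/9, 1/3)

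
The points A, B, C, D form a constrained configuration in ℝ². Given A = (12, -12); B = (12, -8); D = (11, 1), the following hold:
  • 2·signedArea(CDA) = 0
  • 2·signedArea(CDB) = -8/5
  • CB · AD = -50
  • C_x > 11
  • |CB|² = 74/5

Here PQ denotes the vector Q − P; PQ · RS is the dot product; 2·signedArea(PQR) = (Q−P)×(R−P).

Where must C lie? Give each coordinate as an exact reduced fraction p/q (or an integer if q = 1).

C = (57/5, -21/5)

1. C_x = 57/5  [2·signedArea(CDA) = 0 ∩ CB · AD = -50]
2. C_y = -21/5  [2·signedArea(CDA) = 0 ∩ CB · AD = -50]
   → C = (57/5, -21/5)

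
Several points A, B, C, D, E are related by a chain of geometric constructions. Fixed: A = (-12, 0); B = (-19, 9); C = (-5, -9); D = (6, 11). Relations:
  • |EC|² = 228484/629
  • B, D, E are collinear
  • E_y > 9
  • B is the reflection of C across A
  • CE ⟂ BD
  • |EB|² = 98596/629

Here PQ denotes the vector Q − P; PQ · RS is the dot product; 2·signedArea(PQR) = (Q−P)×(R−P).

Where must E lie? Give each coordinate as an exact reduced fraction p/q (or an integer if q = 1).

1. E_x = -4101/629  [B, D, E are collinear ∩ CE ⟂ BD]
2. E_y = 6289/629  [B, D, E are collinear ∩ CE ⟂ BD]
   → E = (-4101/629, 6289/629)

E = (-4101/629, 6289/629)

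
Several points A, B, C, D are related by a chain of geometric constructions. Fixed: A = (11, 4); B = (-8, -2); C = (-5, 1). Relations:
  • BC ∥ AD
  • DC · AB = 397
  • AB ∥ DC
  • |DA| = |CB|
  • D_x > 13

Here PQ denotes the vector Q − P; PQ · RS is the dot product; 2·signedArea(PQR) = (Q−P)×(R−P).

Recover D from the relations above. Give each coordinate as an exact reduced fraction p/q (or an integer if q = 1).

D = (14, 7)

1. D_x = 14  [AB ∥ DC ∩ BC ∥ AD]
2. D_y = 7  [AB ∥ DC ∩ BC ∥ AD]
   → D = (14, 7)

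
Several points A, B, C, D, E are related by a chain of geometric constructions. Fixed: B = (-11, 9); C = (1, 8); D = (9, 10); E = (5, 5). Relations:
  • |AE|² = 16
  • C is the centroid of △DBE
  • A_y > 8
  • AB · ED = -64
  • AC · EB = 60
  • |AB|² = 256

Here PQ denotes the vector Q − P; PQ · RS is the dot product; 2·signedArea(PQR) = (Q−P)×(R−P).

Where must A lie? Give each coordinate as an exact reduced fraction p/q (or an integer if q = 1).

A = (5, 9)

1. A_x = 5  [AB · ED = -64 ∩ AC · EB = 60]
2. A_y = 9  [AB · ED = -64 ∩ AC · EB = 60]
   → A = (5, 9)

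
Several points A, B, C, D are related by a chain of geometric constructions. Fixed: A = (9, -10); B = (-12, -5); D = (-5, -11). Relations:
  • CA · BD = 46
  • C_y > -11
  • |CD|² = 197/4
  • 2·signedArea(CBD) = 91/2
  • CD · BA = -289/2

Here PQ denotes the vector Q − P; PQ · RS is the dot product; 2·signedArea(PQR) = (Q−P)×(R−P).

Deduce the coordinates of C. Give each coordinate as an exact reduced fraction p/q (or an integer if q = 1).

C = (2, -21/2)

1. C_x = 2  [CA · BD = 46 ∩ 2·signedArea(CBD) = 91/2]
2. C_y = -21/2  [CA · BD = 46 ∩ 2·signedArea(CBD) = 91/2]
   → C = (2, -21/2)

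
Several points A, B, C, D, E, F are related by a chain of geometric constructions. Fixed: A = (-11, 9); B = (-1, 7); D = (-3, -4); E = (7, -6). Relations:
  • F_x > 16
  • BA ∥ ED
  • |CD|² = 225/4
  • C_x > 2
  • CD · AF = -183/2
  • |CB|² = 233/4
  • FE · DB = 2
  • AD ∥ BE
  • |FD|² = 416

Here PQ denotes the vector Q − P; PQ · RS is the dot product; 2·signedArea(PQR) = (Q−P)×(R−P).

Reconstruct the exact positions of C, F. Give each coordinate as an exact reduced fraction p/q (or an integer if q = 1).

C = (3, 1/2)
F = (17, -8)

1. F_x = 17  [line -2·x + -11·y + -54 = 0 ∩ |FD|² = 416]
2. F_y = -8  [line -2·x + -11·y + -54 = 0 ∩ |FD|² = 416]
   → F = (17, -8)
3. C_x = 3  [line -28·x + 17·y + 151/2 = 0 ∩ |CD|² = 225/4]
4. C_y = 1/2  [line -28·x + 17·y + 151/2 = 0 ∩ |CD|² = 225/4]
   → C = (3, 1/2)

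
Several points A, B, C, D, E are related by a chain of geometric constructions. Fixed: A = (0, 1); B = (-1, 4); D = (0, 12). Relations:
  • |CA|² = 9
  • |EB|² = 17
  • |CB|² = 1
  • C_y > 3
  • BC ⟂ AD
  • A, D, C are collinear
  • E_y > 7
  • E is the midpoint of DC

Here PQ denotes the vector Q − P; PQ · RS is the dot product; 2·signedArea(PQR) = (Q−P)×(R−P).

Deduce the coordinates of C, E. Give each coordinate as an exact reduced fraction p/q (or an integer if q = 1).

C = (0, 4)
E = (0, 8)

1. C_x = 0  [A, D, C are collinear ∩ BC ⟂ AD]
2. C_y = 4  [A, D, C are collinear ∩ BC ⟂ AD]
   → C = (0, 4)
3. E_x = 0  [E is the midpoint of DC]
4. E_y = 8  [E is the midpoint of DC]
   → E = (0, 8)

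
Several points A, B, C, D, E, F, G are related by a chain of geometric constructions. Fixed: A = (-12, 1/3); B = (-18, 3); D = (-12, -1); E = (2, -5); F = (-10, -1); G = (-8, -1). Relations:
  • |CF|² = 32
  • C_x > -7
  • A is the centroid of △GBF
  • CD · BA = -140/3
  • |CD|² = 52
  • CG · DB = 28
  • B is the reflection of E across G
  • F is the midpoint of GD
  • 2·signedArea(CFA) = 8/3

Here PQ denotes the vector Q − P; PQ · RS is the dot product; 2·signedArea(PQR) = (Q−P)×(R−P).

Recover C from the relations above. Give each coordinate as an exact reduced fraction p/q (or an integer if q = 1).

C = (-6, -5)

1. C_x = -6  [CD · BA = -140/3 ∩ CG · DB = 28]
2. C_y = -5  [CD · BA = -140/3 ∩ CG · DB = 28]
   → C = (-6, -5)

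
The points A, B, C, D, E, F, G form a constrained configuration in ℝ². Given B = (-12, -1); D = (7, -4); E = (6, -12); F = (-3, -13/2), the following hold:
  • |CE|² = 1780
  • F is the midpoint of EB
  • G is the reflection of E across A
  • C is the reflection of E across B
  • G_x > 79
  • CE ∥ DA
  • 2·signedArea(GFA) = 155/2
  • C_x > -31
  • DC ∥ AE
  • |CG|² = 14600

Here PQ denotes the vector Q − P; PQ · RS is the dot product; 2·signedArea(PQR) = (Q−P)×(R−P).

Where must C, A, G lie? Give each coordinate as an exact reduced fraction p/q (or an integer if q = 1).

1. C_x = -30  [C is the reflection of E across B]
2. C_y = 10  [C is the reflection of E across B]
   → C = (-30, 10)
3. A_x = 43  [DC ∥ AE ∩ CE ∥ DA]
4. A_y = -26  [DC ∥ AE ∩ CE ∥ DA]
   → A = (43, -26)
5. G_x = 80  [G is the reflection of E across A]
6. G_y = -40  [G is the reflection of E across A]
   → G = (80, -40)

A = (43, -26)
C = (-30, 10)
G = (80, -40)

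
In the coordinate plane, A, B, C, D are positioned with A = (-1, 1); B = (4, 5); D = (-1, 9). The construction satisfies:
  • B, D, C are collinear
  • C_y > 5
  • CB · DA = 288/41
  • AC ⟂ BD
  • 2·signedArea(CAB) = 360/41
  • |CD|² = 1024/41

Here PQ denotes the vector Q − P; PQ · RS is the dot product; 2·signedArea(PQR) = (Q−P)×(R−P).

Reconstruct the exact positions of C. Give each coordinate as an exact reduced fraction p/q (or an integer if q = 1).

C = (119/41, 241/41)

1. C_x = 119/41  [B, D, C are collinear ∩ AC ⟂ BD]
2. C_y = 241/41  [B, D, C are collinear ∩ AC ⟂ BD]
   → C = (119/41, 241/41)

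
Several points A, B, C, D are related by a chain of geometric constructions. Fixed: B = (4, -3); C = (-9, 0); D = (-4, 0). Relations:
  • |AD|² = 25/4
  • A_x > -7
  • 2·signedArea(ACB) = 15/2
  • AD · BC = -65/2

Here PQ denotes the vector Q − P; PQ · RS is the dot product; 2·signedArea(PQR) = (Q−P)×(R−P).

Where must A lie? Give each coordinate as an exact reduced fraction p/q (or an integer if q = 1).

1. A_x = -13/2  [AD · BC = -65/2 ∩ 2·signedArea(ACB) = 15/2]
2. A_y = 0  [AD · BC = -65/2 ∩ 2·signedArea(ACB) = 15/2]
   → A = (-13/2, 0)

A = (-13/2, 0)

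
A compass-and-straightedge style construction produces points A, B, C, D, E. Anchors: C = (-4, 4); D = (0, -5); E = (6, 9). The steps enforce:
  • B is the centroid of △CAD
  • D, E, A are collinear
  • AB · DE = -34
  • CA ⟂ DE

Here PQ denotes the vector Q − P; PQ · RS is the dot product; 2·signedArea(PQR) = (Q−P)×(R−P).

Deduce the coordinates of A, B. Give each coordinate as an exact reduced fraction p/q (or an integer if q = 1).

A = (153/58, 67/58)
B = (-79/174, 3/58)

1. A_x = 153/58  [D, E, A are collinear ∩ CA ⟂ DE]
2. A_y = 67/58  [D, E, A are collinear ∩ CA ⟂ DE]
   → A = (153/58, 67/58)
3. B_x = -79/174  [B is the centroid of △CAD]
4. B_y = 3/58  [B is the centroid of △CAD]
   → B = (-79/174, 3/58)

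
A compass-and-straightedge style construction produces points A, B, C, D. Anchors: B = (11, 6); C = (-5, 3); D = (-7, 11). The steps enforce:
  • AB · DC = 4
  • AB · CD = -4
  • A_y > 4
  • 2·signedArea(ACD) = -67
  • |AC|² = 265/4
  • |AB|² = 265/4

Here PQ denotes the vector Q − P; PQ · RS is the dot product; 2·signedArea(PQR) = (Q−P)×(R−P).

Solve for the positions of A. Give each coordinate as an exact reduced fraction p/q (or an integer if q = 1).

A = (3, 9/2)

1. A_x = 3  [AB · DC = 4 ∩ 2·signedArea(ACD) = -67]
2. A_y = 9/2  [AB · DC = 4 ∩ 2·signedArea(ACD) = -67]
   → A = (3, 9/2)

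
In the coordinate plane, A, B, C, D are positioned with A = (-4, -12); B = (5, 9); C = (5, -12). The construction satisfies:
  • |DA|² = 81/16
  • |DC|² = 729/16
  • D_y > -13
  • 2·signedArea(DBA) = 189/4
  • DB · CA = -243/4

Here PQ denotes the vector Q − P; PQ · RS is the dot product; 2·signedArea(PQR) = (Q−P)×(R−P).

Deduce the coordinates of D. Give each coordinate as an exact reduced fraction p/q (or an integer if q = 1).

1. D_x = -7/4  [2·signedArea(DBA) = 189/4 ∩ DB · CA = -243/4]
2. D_y = -12  [2·signedArea(DBA) = 189/4 ∩ DB · CA = -243/4]
   → D = (-7/4, -12)

D = (-7/4, -12)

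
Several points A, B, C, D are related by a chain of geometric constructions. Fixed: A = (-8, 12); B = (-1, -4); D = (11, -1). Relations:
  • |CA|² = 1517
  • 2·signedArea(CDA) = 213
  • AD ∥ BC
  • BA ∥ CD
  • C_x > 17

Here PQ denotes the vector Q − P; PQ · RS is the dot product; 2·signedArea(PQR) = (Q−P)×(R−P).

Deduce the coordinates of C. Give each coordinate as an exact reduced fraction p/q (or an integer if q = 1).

1. C_x = 18  [BA ∥ CD ∩ AD ∥ BC]
2. C_y = -17  [BA ∥ CD ∩ AD ∥ BC]
   → C = (18, -17)

C = (18, -17)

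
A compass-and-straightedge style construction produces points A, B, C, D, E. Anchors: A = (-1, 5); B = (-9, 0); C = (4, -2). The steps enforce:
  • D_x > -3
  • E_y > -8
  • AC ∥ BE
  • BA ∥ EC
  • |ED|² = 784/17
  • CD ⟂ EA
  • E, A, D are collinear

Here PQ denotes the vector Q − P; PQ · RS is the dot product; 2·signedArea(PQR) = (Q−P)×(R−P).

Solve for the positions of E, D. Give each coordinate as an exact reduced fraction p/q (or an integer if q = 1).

D = (-40/17, -7/17)
E = (-4, -7)

1. E_x = -4  [BA ∥ EC ∩ AC ∥ BE]
2. E_y = -7  [BA ∥ EC ∩ AC ∥ BE]
   → E = (-4, -7)
3. D_x = -40/17  [E, A, D are collinear ∩ CD ⟂ EA]
4. D_y = -7/17  [E, A, D are collinear ∩ CD ⟂ EA]
   → D = (-40/17, -7/17)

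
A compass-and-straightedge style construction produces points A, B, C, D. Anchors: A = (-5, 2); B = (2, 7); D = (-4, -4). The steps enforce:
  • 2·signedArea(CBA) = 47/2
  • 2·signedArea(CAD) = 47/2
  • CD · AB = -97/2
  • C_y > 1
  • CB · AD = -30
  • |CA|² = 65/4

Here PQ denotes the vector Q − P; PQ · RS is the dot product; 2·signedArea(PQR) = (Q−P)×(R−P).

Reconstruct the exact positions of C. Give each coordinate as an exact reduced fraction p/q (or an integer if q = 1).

C = (-1, 3/2)

1. C_x = -1  [2·signedArea(CBA) = 47/2 ∩ 2·signedArea(CAD) = 47/2]
2. C_y = 3/2  [2·signedArea(CBA) = 47/2 ∩ 2·signedArea(CAD) = 47/2]
   → C = (-1, 3/2)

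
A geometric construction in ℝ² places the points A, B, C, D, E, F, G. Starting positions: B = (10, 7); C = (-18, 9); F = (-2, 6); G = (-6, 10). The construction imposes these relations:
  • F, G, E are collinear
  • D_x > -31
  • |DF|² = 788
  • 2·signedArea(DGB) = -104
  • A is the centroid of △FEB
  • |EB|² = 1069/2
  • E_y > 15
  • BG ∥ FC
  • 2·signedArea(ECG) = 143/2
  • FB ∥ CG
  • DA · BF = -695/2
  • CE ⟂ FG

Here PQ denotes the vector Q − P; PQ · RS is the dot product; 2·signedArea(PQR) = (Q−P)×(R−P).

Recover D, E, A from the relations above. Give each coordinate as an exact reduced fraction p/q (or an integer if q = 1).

A = (-7/6, 19/2)
D = (-30, 8)
E = (-23/2, 31/2)

1. E_x = -23/2  [F, G, E are collinear ∩ CE ⟂ FG]
2. E_y = 31/2  [F, G, E are collinear ∩ CE ⟂ FG]
   → E = (-23/2, 31/2)
3. A_x = -7/6  [A is the centroid of △FEB]
4. A_y = 19/2  [A is the centroid of △FEB]
   → A = (-7/6, 19/2)
5. D_x = -30  [2·signedArea(DGB) = -104 ∩ DA · BF = -695/2]
6. D_y = 8  [2·signedArea(DGB) = -104 ∩ DA · BF = -695/2]
   → D = (-30, 8)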